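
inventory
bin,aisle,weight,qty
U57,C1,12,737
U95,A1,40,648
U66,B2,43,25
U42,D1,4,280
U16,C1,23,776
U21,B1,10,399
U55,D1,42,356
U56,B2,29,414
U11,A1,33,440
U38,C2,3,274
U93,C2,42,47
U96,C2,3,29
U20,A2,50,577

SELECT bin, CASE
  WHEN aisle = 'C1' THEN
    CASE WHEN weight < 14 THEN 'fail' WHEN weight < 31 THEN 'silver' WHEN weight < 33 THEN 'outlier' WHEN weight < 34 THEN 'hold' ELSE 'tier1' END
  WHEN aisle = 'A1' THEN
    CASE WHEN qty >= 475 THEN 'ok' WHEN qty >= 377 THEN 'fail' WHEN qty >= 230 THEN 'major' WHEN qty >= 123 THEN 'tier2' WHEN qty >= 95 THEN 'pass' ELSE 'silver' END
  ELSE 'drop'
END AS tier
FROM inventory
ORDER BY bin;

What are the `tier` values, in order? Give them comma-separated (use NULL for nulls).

bin=U11: aisle='A1' → inner[qty >= 377] → fail
bin=U16: aisle='C1' → inner[weight < 31] → silver
bin=U20: aisle='A2' → outer ELSE → drop
bin=U21: aisle='B1' → outer ELSE → drop
bin=U38: aisle='C2' → outer ELSE → drop
bin=U42: aisle='D1' → outer ELSE → drop
bin=U55: aisle='D1' → outer ELSE → drop
bin=U56: aisle='B2' → outer ELSE → drop
bin=U57: aisle='C1' → inner[weight < 14] → fail
bin=U66: aisle='B2' → outer ELSE → drop
bin=U93: aisle='C2' → outer ELSE → drop
bin=U95: aisle='A1' → inner[qty >= 475] → ok
bin=U96: aisle='C2' → outer ELSE → drop

fail, silver, drop, drop, drop, drop, drop, drop, fail, drop, drop, ok, drop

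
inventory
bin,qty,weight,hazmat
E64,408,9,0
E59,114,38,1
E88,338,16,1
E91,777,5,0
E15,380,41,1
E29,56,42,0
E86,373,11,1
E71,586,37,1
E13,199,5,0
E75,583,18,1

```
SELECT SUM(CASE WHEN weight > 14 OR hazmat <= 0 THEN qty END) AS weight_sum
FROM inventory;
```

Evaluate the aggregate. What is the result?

3441

bin=E64: ✓ → 408
bin=E59: ✓ → 114
bin=E88: ✓ → 338
bin=E91: ✓ → 777
bin=E15: ✓ → 380
bin=E29: ✓ → 56
bin=E86: ✗
bin=E71: ✓ → 586
bin=E13: ✓ → 199
bin=E75: ✓ → 583
weight_sum = 408 + 114 + 338 + 777 + 380 + 56 + 586 + 199 + 583 = 3441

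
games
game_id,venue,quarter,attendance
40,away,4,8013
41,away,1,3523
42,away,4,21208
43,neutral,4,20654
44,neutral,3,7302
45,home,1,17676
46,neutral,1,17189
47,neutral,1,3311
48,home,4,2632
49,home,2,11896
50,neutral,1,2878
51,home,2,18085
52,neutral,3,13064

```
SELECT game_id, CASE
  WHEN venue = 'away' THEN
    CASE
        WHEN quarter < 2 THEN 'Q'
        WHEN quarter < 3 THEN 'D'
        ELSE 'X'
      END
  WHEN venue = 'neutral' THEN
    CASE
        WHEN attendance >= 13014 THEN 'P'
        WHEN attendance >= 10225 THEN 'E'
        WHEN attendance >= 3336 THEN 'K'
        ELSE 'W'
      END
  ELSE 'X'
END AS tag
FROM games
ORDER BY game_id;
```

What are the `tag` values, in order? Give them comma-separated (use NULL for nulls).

X, Q, X, P, K, X, P, W, X, X, W, X, P

game_id=40: venue='away' → inner[ELSE] → X
game_id=41: venue='away' → inner[quarter < 2] → Q
game_id=42: venue='away' → inner[ELSE] → X
game_id=43: venue='neutral' → inner[attendance >= 13014] → P
game_id=44: venue='neutral' → inner[attendance >= 3336] → K
game_id=45: venue='home' → outer ELSE → X
game_id=46: venue='neutral' → inner[attendance >= 13014] → P
game_id=47: venue='neutral' → inner[ELSE] → W
game_id=48: venue='home' → outer ELSE → X
game_id=49: venue='home' → outer ELSE → X
game_id=50: venue='neutral' → inner[ELSE] → W
game_id=51: venue='home' → outer ELSE → X
game_id=52: venue='neutral' → inner[attendance >= 13014] → P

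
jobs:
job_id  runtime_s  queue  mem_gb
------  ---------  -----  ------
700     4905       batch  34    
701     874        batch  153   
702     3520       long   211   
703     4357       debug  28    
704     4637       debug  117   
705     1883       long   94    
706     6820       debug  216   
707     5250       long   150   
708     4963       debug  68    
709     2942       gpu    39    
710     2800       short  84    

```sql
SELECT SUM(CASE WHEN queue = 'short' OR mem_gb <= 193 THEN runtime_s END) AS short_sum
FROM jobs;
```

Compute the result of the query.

32611

job_id=700: ✓ → 4905
job_id=701: ✓ → 874
job_id=702: ✗
job_id=703: ✓ → 4357
job_id=704: ✓ → 4637
job_id=705: ✓ → 1883
job_id=706: ✗
job_id=707: ✓ → 5250
job_id=708: ✓ → 4963
job_id=709: ✓ → 2942
job_id=710: ✓ → 2800
short_sum = 4905 + 874 + 4357 + 4637 + 1883 + 5250 + 4963 + 2942 + 2800 = 32611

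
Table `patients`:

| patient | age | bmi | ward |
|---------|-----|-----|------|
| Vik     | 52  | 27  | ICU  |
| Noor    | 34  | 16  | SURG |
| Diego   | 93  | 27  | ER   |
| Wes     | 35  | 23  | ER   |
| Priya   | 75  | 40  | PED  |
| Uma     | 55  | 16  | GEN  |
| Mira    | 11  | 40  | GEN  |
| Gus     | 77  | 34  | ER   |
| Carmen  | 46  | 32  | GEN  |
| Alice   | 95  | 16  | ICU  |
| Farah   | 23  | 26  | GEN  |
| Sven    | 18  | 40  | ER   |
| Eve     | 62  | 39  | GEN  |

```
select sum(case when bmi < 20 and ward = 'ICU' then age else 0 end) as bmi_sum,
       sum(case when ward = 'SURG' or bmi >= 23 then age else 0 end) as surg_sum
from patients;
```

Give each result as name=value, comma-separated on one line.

bmi_sum=95, surg_sum=526

[bmi_sum: bmi < 20 and ward = 'ICU']
patient=Vik: ✗
patient=Noor: ✗
patient=Diego: ✗
patient=Wes: ✗
patient=Priya: ✗
patient=Uma: ✗
patient=Mira: ✗
patient=Gus: ✗
patient=Carmen: ✗
patient=Alice: ✓ → 95
patient=Farah: ✗
patient=Sven: ✗
patient=Eve: ✗
bmi_sum = 95
—
[surg_sum: ward = 'SURG' or bmi >= 23]
patient=Vik: ✓ → 52
patient=Noor: ✓ → 34
patient=Diego: ✓ → 93
patient=Wes: ✓ → 35
patient=Priya: ✓ → 75
patient=Uma: ✗
patient=Mira: ✓ → 11
patient=Gus: ✓ → 77
patient=Carmen: ✓ → 46
patient=Alice: ✗
patient=Farah: ✓ → 23
patient=Sven: ✓ → 18
patient=Eve: ✓ → 62
surg_sum = 52 + 34 + 93 + 35 + 75 + 11 + 77 + 46 + 23 + 18 + 62 = 526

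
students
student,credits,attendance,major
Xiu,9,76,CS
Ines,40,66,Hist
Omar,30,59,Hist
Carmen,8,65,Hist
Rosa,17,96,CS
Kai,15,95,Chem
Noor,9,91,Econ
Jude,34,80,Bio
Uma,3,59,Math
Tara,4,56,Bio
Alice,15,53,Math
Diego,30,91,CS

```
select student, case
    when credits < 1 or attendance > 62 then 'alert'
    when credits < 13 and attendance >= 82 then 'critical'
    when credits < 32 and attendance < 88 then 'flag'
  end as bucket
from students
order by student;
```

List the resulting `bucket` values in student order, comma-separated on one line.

flag, alert, alert, alert, alert, alert, alert, flag, alert, flag, flag, alert

student=Alice: credits < 32 and attendance < 88 → flag
student=Carmen: credits < 1 or attendance > 62 → alert
student=Diego: credits < 1 or attendance > 62 → alert
student=Ines: credits < 1 or attendance > 62 → alert
student=Jude: credits < 1 or attendance > 62 → alert
student=Kai: credits < 1 or attendance > 62 → alert
student=Noor: credits < 1 or attendance > 62 → alert
student=Omar: credits < 32 and attendance < 88 → flag
student=Rosa: credits < 1 or attendance > 62 → alert
student=Tara: credits < 32 and attendance < 88 → flag
student=Uma: credits < 32 and attendance < 88 → flag
student=Xiu: credits < 1 or attendance > 62 → alert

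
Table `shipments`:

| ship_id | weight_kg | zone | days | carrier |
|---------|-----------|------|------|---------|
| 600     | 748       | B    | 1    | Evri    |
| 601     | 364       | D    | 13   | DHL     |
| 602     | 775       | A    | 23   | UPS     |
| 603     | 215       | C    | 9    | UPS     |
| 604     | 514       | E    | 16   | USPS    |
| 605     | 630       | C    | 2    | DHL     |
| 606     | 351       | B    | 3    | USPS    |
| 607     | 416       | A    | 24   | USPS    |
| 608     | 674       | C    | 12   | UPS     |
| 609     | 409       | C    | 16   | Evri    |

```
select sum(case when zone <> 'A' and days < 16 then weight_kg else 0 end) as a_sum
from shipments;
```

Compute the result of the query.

2982

ship_id=600: ✓ → 748
ship_id=601: ✓ → 364
ship_id=602: ✗
ship_id=603: ✓ → 215
ship_id=604: ✗
ship_id=605: ✓ → 630
ship_id=606: ✓ → 351
ship_id=607: ✗
ship_id=608: ✓ → 674
ship_id=609: ✗
a_sum = 748 + 364 + 215 + 630 + 351 + 674 = 2982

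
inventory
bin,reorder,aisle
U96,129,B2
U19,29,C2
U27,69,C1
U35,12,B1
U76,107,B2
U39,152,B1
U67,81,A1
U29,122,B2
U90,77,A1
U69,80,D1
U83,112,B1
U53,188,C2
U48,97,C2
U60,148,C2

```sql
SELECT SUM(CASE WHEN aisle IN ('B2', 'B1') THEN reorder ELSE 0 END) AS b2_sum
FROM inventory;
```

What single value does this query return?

bin=U96: ✓ → 129
bin=U19: ✗
bin=U27: ✗
bin=U35: ✓ → 12
bin=U76: ✓ → 107
bin=U39: ✓ → 152
bin=U67: ✗
bin=U29: ✓ → 122
bin=U90: ✗
bin=U69: ✗
bin=U83: ✓ → 112
bin=U53: ✗
bin=U48: ✗
bin=U60: ✗
b2_sum = 129 + 12 + 107 + 152 + 122 + 112 = 634

634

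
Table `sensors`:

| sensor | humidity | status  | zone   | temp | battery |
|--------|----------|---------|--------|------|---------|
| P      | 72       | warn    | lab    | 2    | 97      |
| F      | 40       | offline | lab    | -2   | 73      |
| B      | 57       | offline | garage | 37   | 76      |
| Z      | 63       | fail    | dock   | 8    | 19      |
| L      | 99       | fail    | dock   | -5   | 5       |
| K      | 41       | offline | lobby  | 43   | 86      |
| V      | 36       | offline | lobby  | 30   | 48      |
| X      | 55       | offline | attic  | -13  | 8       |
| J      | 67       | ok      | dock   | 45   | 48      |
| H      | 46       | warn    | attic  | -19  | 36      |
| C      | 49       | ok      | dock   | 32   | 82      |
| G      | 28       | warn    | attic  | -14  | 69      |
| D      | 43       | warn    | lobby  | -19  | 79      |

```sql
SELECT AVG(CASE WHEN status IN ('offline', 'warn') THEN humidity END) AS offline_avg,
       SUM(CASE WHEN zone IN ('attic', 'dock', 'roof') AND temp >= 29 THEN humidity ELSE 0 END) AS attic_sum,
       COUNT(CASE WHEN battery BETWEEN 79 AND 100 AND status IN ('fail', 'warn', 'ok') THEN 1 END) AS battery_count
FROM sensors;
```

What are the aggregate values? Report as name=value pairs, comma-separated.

[offline_avg: status IN ('offline', 'warn')]
sensor=P: ✓ → 72
sensor=F: ✓ → 40
sensor=B: ✓ → 57
sensor=Z: ✗
sensor=L: ✗
sensor=K: ✓ → 41
sensor=V: ✓ → 36
sensor=X: ✓ → 55
sensor=J: ✗
sensor=H: ✓ → 46
sensor=C: ✗
sensor=G: ✓ → 28
sensor=D: ✓ → 43
offline_avg = (72 + 40 + 57 + 41 + 36 + 55 + 46 + 28 + 43) / 9 = 46.4444444444
—
[attic_sum: zone IN ('attic', 'dock', 'roof') AND temp >= 29]
sensor=P: ✗
sensor=F: ✗
sensor=B: ✗
sensor=Z: ✗
sensor=L: ✗
sensor=K: ✗
sensor=V: ✗
sensor=X: ✗
sensor=J: ✓ → 67
sensor=H: ✗
sensor=C: ✓ → 49
sensor=G: ✗
sensor=D: ✗
attic_sum = 67 + 49 = 116
—
[battery_count: battery BETWEEN 79 AND 100 AND status IN ('fail', 'warn', 'ok')]
sensor=P: ✓ → 1
sensor=F: ✗
sensor=B: ✗
sensor=Z: ✗
sensor=L: ✗
sensor=K: ✗
sensor=V: ✗
sensor=X: ✗
sensor=J: ✗
sensor=H: ✗
sensor=C: ✓ → 1
sensor=G: ✗
sensor=D: ✓ → 1
battery_count = COUNT(1, 1, 1) = 3

offline_avg=46.4444444444, attic_sum=116, battery_count=3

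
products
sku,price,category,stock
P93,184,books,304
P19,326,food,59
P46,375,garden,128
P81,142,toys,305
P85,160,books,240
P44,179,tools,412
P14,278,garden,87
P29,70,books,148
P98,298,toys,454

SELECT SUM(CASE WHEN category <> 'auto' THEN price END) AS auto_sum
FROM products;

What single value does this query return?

2012

sku=P93: ✓ → 184
sku=P19: ✓ → 326
sku=P46: ✓ → 375
sku=P81: ✓ → 142
sku=P85: ✓ → 160
sku=P44: ✓ → 179
sku=P14: ✓ → 278
sku=P29: ✓ → 70
sku=P98: ✓ → 298
auto_sum = 184 + 326 + 375 + 142 + 160 + 179 + 278 + 70 + 298 = 2012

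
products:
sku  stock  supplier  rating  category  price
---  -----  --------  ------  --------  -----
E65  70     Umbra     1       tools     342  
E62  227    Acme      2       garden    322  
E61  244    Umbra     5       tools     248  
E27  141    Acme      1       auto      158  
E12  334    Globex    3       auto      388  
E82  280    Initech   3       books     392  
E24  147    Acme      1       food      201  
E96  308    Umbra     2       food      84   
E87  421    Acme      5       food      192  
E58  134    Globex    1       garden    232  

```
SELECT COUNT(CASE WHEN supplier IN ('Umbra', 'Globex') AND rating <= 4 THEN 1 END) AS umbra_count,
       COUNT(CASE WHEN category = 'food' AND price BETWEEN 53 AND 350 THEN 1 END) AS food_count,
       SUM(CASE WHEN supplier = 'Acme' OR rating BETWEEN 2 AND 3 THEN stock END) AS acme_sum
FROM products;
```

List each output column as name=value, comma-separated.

[umbra_count: supplier IN ('Umbra', 'Globex') AND rating <= 4]
sku=E65: ✓ → 1
sku=E62: ✗
sku=E61: ✗
sku=E27: ✗
sku=E12: ✓ → 1
sku=E82: ✗
sku=E24: ✗
sku=E96: ✓ → 1
sku=E87: ✗
sku=E58: ✓ → 1
umbra_count = COUNT(1, 1, 1, 1) = 4
—
[food_count: category = 'food' AND price BETWEEN 53 AND 350]
sku=E65: ✗
sku=E62: ✗
sku=E61: ✗
sku=E27: ✗
sku=E12: ✗
sku=E82: ✗
sku=E24: ✓ → 1
sku=E96: ✓ → 1
sku=E87: ✓ → 1
sku=E58: ✗
food_count = COUNT(1, 1, 1) = 3
—
[acme_sum: supplier = 'Acme' OR rating BETWEEN 2 AND 3]
sku=E65: ✗
sku=E62: ✓ → 227
sku=E61: ✗
sku=E27: ✓ → 141
sku=E12: ✓ → 334
sku=E82: ✓ → 280
sku=E24: ✓ → 147
sku=E96: ✓ → 308
sku=E87: ✓ → 421
sku=E58: ✗
acme_sum = 227 + 141 + 334 + 280 + 147 + 308 + 421 = 1858

umbra_count=4, food_count=3, acme_sum=1858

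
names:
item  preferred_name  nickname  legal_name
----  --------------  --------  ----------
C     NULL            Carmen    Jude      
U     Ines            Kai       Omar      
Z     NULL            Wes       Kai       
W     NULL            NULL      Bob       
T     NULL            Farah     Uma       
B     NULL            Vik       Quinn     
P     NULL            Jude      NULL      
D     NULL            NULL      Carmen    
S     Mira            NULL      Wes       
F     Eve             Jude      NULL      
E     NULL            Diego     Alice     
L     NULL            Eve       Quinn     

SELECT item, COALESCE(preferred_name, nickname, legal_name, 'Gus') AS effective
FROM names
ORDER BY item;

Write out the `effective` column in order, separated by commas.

Vik, Carmen, Carmen, Diego, Eve, Eve, Jude, Mira, Farah, Ines, Bob, Wes

item=B: preferred_name=NULL, nickname=Vik → Vik
item=C: preferred_name=NULL, nickname=Carmen → Carmen
item=D: preferred_name=NULL, nickname=NULL, legal_name=Carmen → Carmen
item=E: preferred_name=NULL, nickname=Diego → Diego
item=F: preferred_name=Eve → Eve
item=L: preferred_name=NULL, nickname=Eve → Eve
item=P: preferred_name=NULL, nickname=Jude → Jude
item=S: preferred_name=Mira → Mira
item=T: preferred_name=NULL, nickname=Farah → Farah
item=U: preferred_name=Ines → Ines
item=W: preferred_name=NULL, nickname=NULL, legal_name=Bob → Bob
item=Z: preferred_name=NULL, nickname=Wes → Wes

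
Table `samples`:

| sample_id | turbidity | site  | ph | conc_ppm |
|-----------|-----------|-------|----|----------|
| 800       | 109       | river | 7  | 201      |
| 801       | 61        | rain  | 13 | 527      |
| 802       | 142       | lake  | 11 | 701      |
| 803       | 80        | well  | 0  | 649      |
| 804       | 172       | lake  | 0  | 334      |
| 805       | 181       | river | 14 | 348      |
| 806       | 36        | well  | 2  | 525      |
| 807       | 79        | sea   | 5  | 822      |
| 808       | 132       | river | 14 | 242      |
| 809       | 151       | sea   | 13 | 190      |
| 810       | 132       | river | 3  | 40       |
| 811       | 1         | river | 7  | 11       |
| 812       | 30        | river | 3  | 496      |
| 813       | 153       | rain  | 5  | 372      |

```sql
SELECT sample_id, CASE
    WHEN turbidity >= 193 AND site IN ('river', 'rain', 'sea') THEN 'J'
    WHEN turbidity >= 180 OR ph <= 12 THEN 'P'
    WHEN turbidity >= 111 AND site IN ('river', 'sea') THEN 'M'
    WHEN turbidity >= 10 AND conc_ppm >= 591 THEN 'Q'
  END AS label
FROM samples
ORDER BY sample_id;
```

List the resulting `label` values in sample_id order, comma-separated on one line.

sample_id=800: turbidity >= 180 OR ph <= 12 → P
sample_id=801: (no match → NULL) → NULL
sample_id=802: turbidity >= 180 OR ph <= 12 → P
sample_id=803: turbidity >= 180 OR ph <= 12 → P
sample_id=804: turbidity >= 180 OR ph <= 12 → P
sample_id=805: turbidity >= 180 OR ph <= 12 → P
sample_id=806: turbidity >= 180 OR ph <= 12 → P
sample_id=807: turbidity >= 180 OR ph <= 12 → P
sample_id=808: turbidity >= 111 AND site IN ('river', 'sea') → M
sample_id=809: turbidity >= 111 AND site IN ('river', 'sea') → M
sample_id=810: turbidity >= 180 OR ph <= 12 → P
sample_id=811: turbidity >= 180 OR ph <= 12 → P
sample_id=812: turbidity >= 180 OR ph <= 12 → P
sample_id=813: turbidity >= 180 OR ph <= 12 → P

P, NULL, P, P, P, P, P, P, M, M, P, P, P, P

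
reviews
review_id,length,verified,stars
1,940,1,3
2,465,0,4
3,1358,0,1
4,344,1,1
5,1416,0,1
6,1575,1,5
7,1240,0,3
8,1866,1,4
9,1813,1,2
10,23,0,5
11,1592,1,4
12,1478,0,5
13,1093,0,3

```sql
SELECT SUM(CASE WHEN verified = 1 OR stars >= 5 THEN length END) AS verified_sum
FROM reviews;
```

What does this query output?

9631

review_id=1: ✓ → 940
review_id=2: ✗
review_id=3: ✗
review_id=4: ✓ → 344
review_id=5: ✗
review_id=6: ✓ → 1575
review_id=7: ✗
review_id=8: ✓ → 1866
review_id=9: ✓ → 1813
review_id=10: ✓ → 23
review_id=11: ✓ → 1592
review_id=12: ✓ → 1478
review_id=13: ✗
verified_sum = 940 + 344 + 1575 + 1866 + 1813 + 23 + 1592 + 1478 = 9631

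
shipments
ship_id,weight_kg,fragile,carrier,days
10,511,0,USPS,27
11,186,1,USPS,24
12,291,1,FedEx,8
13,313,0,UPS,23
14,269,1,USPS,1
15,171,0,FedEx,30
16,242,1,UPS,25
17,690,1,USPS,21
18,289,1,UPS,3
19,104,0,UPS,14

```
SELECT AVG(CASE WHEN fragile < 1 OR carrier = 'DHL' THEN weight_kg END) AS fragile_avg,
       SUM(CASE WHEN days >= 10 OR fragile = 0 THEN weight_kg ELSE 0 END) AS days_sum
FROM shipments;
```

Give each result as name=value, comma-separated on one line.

[fragile_avg: fragile < 1 OR carrier = 'DHL']
ship_id=10: ✓ → 511
ship_id=11: ✗
ship_id=12: ✗
ship_id=13: ✓ → 313
ship_id=14: ✗
ship_id=15: ✓ → 171
ship_id=16: ✗
ship_id=17: ✗
ship_id=18: ✗
ship_id=19: ✓ → 104
fragile_avg = (511 + 313 + 171 + 104) / 4 = 274.75
—
[days_sum: days >= 10 OR fragile = 0]
ship_id=10: ✓ → 511
ship_id=11: ✓ → 186
ship_id=12: ✗
ship_id=13: ✓ → 313
ship_id=14: ✗
ship_id=15: ✓ → 171
ship_id=16: ✓ → 242
ship_id=17: ✓ → 690
ship_id=18: ✗
ship_id=19: ✓ → 104
days_sum = 511 + 186 + 313 + 171 + 242 + 690 + 104 = 2217

fragile_avg=274.75, days_sum=2217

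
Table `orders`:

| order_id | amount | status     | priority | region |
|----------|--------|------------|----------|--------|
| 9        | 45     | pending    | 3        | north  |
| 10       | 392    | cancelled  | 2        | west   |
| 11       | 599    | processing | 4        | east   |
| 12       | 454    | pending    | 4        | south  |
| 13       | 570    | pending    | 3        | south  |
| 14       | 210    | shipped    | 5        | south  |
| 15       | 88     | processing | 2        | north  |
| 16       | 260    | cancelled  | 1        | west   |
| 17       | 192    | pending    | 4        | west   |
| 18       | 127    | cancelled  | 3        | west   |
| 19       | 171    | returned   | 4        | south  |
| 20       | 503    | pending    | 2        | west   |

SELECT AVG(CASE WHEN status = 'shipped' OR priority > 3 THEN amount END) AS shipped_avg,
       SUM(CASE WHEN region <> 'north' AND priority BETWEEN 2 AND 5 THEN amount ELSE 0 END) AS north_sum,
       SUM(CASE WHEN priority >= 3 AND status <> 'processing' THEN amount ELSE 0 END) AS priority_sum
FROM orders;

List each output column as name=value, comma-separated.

shipped_avg=325.2, north_sum=3218, priority_sum=1769

[shipped_avg: status = 'shipped' OR priority > 3]
order_id=9: ✗
order_id=10: ✗
order_id=11: ✓ → 599
order_id=12: ✓ → 454
order_id=13: ✗
order_id=14: ✓ → 210
order_id=15: ✗
order_id=16: ✗
order_id=17: ✓ → 192
order_id=18: ✗
order_id=19: ✓ → 171
order_id=20: ✗
shipped_avg = (599 + 454 + 210 + 192 + 171) / 5 = 325.2
—
[north_sum: region <> 'north' AND priority BETWEEN 2 AND 5]
order_id=9: ✗
order_id=10: ✓ → 392
order_id=11: ✓ → 599
order_id=12: ✓ → 454
order_id=13: ✓ → 570
order_id=14: ✓ → 210
order_id=15: ✗
order_id=16: ✗
order_id=17: ✓ → 192
order_id=18: ✓ → 127
order_id=19: ✓ → 171
order_id=20: ✓ → 503
north_sum = 392 + 599 + 454 + 570 + 210 + 192 + 127 + 171 + 503 = 3218
—
[priority_sum: priority >= 3 AND status <> 'processing']
order_id=9: ✓ → 45
order_id=10: ✗
order_id=11: ✗
order_id=12: ✓ → 454
order_id=13: ✓ → 570
order_id=14: ✓ → 210
order_id=15: ✗
order_id=16: ✗
order_id=17: ✓ → 192
order_id=18: ✓ → 127
order_id=19: ✓ → 171
order_id=20: ✗
priority_sum = 45 + 454 + 570 + 210 + 192 + 127 + 171 = 1769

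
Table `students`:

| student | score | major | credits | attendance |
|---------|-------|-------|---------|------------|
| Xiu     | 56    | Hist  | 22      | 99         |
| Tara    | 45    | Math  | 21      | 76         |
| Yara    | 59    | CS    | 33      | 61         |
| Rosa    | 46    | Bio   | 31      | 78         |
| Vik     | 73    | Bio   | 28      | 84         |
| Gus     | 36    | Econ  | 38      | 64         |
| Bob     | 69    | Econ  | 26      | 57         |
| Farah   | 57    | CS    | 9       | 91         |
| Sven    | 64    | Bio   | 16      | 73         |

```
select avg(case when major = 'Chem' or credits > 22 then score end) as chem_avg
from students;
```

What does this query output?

56.6

student=Xiu: ✗
student=Tara: ✗
student=Yara: ✓ → 59
student=Rosa: ✓ → 46
student=Vik: ✓ → 73
student=Gus: ✓ → 36
student=Bob: ✓ → 69
student=Farah: ✗
student=Sven: ✗
chem_avg = (59 + 46 + 73 + 36 + 69) / 5 = 56.6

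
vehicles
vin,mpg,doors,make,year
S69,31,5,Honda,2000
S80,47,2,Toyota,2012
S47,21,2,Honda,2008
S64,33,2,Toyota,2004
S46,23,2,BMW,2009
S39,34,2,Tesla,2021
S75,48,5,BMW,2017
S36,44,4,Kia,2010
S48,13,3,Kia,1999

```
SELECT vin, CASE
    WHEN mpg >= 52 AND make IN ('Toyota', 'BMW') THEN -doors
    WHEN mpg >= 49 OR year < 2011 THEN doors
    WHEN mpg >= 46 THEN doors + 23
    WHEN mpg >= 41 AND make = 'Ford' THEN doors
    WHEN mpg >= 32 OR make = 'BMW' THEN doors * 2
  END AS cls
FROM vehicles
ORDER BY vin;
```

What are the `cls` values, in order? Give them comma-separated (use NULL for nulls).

4, 4, 2, 2, 3, 2, 5, 28, 25

vin=S36: mpg >= 49 OR year < 2011 → 4
vin=S39: mpg >= 32 OR make = 'BMW' → 4
vin=S46: mpg >= 49 OR year < 2011 → 2
vin=S47: mpg >= 49 OR year < 2011 → 2
vin=S48: mpg >= 49 OR year < 2011 → 3
vin=S64: mpg >= 49 OR year < 2011 → 2
vin=S69: mpg >= 49 OR year < 2011 → 5
vin=S75: mpg >= 46 → 28
vin=S80: mpg >= 46 → 25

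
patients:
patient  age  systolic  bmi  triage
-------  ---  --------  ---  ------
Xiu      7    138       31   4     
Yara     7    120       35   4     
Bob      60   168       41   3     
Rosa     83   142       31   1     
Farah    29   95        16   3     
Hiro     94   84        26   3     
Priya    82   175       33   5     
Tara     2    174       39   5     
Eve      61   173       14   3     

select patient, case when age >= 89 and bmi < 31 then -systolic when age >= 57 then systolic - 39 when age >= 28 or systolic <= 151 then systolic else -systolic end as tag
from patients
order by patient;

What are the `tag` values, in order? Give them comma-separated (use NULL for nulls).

129, 134, 95, -84, 136, 103, -174, 138, 120

patient=Bob: age >= 57 → 129
patient=Eve: age >= 57 → 134
patient=Farah: age >= 28 or systolic <= 151 → 95
patient=Hiro: age >= 89 and bmi < 31 → -84
patient=Priya: age >= 57 → 136
patient=Rosa: age >= 57 → 103
patient=Tara: ELSE → -174
patient=Xiu: age >= 28 or systolic <= 151 → 138
patient=Yara: age >= 28 or systolic <= 151 → 120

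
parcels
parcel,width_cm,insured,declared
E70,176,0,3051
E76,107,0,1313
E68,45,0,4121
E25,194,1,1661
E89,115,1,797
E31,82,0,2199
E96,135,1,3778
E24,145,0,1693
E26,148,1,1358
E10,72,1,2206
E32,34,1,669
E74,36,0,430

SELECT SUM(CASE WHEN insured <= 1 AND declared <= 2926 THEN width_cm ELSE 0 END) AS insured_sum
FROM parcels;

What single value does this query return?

933

parcel=E70: ✗
parcel=E76: ✓ → 107
parcel=E68: ✗
parcel=E25: ✓ → 194
parcel=E89: ✓ → 115
parcel=E31: ✓ → 82
parcel=E96: ✗
parcel=E24: ✓ → 145
parcel=E26: ✓ → 148
parcel=E10: ✓ → 72
parcel=E32: ✓ → 34
parcel=E74: ✓ → 36
insured_sum = 107 + 194 + 115 + 82 + 145 + 148 + 72 + 34 + 36 = 933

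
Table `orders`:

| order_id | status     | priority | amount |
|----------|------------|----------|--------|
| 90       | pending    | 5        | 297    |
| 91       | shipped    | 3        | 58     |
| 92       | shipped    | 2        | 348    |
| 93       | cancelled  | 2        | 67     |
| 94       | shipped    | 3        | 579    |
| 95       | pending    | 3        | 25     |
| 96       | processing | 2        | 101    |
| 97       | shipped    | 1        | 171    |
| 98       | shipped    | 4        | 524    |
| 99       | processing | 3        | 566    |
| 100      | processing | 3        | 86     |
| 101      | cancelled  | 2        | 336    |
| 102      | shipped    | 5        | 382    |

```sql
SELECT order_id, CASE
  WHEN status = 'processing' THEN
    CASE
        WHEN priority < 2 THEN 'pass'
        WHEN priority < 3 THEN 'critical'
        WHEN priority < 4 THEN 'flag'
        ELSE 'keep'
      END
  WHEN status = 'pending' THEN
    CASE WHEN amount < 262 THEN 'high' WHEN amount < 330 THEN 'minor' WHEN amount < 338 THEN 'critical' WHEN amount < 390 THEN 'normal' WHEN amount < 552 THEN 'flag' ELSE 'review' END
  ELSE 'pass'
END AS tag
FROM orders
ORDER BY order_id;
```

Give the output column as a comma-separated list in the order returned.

minor, pass, pass, pass, pass, high, critical, pass, pass, flag, flag, pass, pass

order_id=90: status='pending' → inner[amount < 330] → minor
order_id=91: status='shipped' → outer ELSE → pass
order_id=92: status='shipped' → outer ELSE → pass
order_id=93: status='cancelled' → outer ELSE → pass
order_id=94: status='shipped' → outer ELSE → pass
order_id=95: status='pending' → inner[amount < 262] → high
order_id=96: status='processing' → inner[priority < 3] → critical
order_id=97: status='shipped' → outer ELSE → pass
order_id=98: status='shipped' → outer ELSE → pass
order_id=99: status='processing' → inner[priority < 4] → flag
order_id=100: status='processing' → inner[priority < 4] → flag
order_id=101: status='cancelled' → outer ELSE → pass
order_id=102: status='shipped' → outer ELSE → pass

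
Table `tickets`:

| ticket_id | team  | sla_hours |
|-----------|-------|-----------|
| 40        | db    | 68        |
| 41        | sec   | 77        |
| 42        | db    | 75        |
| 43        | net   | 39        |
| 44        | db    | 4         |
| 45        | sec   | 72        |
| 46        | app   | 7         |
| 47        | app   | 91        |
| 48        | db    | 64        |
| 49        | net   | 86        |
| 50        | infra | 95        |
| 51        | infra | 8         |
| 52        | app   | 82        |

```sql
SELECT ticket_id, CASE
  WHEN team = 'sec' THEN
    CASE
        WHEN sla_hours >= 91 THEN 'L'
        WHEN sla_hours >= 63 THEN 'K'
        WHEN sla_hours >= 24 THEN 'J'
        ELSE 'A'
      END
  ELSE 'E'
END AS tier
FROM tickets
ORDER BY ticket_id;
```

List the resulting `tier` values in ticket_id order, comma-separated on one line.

ticket_id=40: team='db' → outer ELSE → E
ticket_id=41: team='sec' → inner[sla_hours >= 63] → K
ticket_id=42: team='db' → outer ELSE → E
ticket_id=43: team='net' → outer ELSE → E
ticket_id=44: team='db' → outer ELSE → E
ticket_id=45: team='sec' → inner[sla_hours >= 63] → K
ticket_id=46: team='app' → outer ELSE → E
ticket_id=47: team='app' → outer ELSE → E
ticket_id=48: team='db' → outer ELSE → E
ticket_id=49: team='net' → outer ELSE → E
ticket_id=50: team='infra' → outer ELSE → E
ticket_id=51: team='infra' → outer ELSE → E
ticket_id=52: team='app' → outer ELSE → E

E, K, E, E, E, K, E, E, E, E, E, E, E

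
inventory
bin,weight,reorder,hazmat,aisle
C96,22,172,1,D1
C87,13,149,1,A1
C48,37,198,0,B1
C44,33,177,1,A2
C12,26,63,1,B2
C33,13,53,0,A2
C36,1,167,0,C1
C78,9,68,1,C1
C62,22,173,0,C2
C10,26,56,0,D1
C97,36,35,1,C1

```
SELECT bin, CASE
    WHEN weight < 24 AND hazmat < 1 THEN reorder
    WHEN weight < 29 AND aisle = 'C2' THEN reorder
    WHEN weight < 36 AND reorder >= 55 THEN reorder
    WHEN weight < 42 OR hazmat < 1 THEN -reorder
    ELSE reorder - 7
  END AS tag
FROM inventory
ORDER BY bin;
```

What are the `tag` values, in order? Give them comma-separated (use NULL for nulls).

bin=C10: weight < 36 AND reorder >= 55 → 56
bin=C12: weight < 36 AND reorder >= 55 → 63
bin=C33: weight < 24 AND hazmat < 1 → 53
bin=C36: weight < 24 AND hazmat < 1 → 167
bin=C44: weight < 36 AND reorder >= 55 → 177
bin=C48: weight < 42 OR hazmat < 1 → -198
bin=C62: weight < 24 AND hazmat < 1 → 173
bin=C78: weight < 36 AND reorder >= 55 → 68
bin=C87: weight < 36 AND reorder >= 55 → 149
bin=C96: weight < 36 AND reorder >= 55 → 172
bin=C97: weight < 42 OR hazmat < 1 → -35

56, 63, 53, 167, 177, -198, 173, 68, 149, 172, -35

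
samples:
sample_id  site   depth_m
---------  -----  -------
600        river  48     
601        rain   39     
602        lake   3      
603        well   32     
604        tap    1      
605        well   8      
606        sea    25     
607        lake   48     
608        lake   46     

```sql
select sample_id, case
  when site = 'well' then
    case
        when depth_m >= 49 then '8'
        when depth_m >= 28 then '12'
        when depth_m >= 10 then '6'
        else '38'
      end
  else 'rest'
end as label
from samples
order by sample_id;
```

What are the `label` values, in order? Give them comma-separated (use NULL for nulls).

rest, rest, rest, 12, rest, 38, rest, rest, rest

sample_id=600: site='river' → outer ELSE → rest
sample_id=601: site='rain' → outer ELSE → rest
sample_id=602: site='lake' → outer ELSE → rest
sample_id=603: site='well' → inner[depth_m >= 28] → 12
sample_id=604: site='tap' → outer ELSE → rest
sample_id=605: site='well' → inner[ELSE] → 38
sample_id=606: site='sea' → outer ELSE → rest
sample_id=607: site='lake' → outer ELSE → rest
sample_id=608: site='lake' → outer ELSE → rest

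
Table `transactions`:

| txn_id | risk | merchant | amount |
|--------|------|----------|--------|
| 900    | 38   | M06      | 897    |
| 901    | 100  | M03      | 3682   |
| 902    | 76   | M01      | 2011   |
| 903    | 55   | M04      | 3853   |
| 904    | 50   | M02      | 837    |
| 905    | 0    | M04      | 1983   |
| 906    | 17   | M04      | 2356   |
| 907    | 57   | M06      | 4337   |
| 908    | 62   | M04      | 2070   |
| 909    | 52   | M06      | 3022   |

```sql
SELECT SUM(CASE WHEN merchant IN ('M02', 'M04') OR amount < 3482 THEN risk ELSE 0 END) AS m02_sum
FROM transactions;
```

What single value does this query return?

txn_id=900: ✓ → 38
txn_id=901: ✗
txn_id=902: ✓ → 76
txn_id=903: ✓ → 55
txn_id=904: ✓ → 50
txn_id=905: ✓ → 0
txn_id=906: ✓ → 17
txn_id=907: ✗
txn_id=908: ✓ → 62
txn_id=909: ✓ → 52
m02_sum = 38 + 76 + 55 + 50 + 17 + 62 + 52 = 350

350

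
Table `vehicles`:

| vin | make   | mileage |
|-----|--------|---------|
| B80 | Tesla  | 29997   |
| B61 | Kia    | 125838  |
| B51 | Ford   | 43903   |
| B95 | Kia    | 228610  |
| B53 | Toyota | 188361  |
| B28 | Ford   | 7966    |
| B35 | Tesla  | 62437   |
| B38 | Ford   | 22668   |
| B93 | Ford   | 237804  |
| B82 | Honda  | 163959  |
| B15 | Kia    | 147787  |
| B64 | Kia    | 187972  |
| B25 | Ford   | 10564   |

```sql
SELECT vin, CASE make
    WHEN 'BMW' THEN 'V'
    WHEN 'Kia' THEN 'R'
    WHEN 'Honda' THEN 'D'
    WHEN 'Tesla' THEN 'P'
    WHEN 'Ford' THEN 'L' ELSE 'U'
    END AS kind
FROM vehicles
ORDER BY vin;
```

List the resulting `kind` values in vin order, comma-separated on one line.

vin=B15: make='Kia' → R
vin=B25: make='Ford' → L
vin=B28: make='Ford' → L
vin=B35: make='Tesla' → P
vin=B38: make='Ford' → L
vin=B51: make='Ford' → L
vin=B53: ELSE → U
vin=B61: make='Kia' → R
vin=B64: make='Kia' → R
vin=B80: make='Tesla' → P
vin=B82: make='Honda' → D
vin=B93: make='Ford' → L
vin=B95: make='Kia' → R

R, L, L, P, L, L, U, R, R, P, D, L, R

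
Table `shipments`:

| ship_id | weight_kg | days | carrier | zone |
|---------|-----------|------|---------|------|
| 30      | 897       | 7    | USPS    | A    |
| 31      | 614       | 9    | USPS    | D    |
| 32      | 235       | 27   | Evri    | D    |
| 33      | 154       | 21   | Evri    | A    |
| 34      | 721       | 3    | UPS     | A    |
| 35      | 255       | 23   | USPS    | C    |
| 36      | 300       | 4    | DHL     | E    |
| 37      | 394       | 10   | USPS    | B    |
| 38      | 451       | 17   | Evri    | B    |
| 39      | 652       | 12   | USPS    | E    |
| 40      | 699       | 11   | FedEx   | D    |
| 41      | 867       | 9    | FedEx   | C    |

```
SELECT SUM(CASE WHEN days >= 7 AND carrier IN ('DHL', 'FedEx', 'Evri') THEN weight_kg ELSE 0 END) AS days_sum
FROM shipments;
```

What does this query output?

2406

ship_id=30: ✗
ship_id=31: ✗
ship_id=32: ✓ → 235
ship_id=33: ✓ → 154
ship_id=34: ✗
ship_id=35: ✗
ship_id=36: ✗
ship_id=37: ✗
ship_id=38: ✓ → 451
ship_id=39: ✗
ship_id=40: ✓ → 699
ship_id=41: ✓ → 867
days_sum = 235 + 154 + 451 + 699 + 867 = 2406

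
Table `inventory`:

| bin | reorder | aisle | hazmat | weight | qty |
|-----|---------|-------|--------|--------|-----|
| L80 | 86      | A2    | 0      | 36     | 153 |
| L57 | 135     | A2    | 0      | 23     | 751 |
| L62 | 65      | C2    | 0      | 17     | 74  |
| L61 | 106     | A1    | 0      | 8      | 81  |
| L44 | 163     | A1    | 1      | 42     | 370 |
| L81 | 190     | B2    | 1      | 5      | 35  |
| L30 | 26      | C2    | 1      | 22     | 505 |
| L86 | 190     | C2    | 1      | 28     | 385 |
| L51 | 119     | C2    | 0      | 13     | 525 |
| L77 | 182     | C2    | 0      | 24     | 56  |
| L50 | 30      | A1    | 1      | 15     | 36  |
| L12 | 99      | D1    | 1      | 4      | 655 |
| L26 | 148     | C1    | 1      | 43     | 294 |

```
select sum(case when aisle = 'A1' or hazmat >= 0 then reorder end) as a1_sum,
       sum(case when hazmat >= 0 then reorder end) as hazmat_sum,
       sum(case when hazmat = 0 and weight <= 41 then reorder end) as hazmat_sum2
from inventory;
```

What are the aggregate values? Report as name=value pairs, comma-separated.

a1_sum=1539, hazmat_sum=1539, hazmat_sum2=693

[a1_sum: aisle = 'A1' or hazmat >= 0]
bin=L80: ✓ → 86
bin=L57: ✓ → 135
bin=L62: ✓ → 65
bin=L61: ✓ → 106
bin=L44: ✓ → 163
bin=L81: ✓ → 190
bin=L30: ✓ → 26
bin=L86: ✓ → 190
bin=L51: ✓ → 119
bin=L77: ✓ → 182
bin=L50: ✓ → 30
bin=L12: ✓ → 99
bin=L26: ✓ → 148
a1_sum = 86 + 135 + 65 + 106 + 163 + 190 + 26 + 190 + 119 + 182 + 30 + 99 + 148 = 1539
—
[hazmat_sum: hazmat >= 0]
bin=L80: ✓ → 86
bin=L57: ✓ → 135
bin=L62: ✓ → 65
bin=L61: ✓ → 106
bin=L44: ✓ → 163
bin=L81: ✓ → 190
bin=L30: ✓ → 26
bin=L86: ✓ → 190
bin=L51: ✓ → 119
bin=L77: ✓ → 182
bin=L50: ✓ → 30
bin=L12: ✓ → 99
bin=L26: ✓ → 148
hazmat_sum = 86 + 135 + 65 + 106 + 163 + 190 + 26 + 190 + 119 + 182 + 30 + 99 + 148 = 1539
—
[hazmat_sum2: hazmat = 0 and weight <= 41]
bin=L80: ✓ → 86
bin=L57: ✓ → 135
bin=L62: ✓ → 65
bin=L61: ✓ → 106
bin=L44: ✗
bin=L81: ✗
bin=L30: ✗
bin=L86: ✗
bin=L51: ✓ → 119
bin=L77: ✓ → 182
bin=L50: ✗
bin=L12: ✗
bin=L26: ✗
hazmat_sum2 = 86 + 135 + 65 + 106 + 119 + 182 = 693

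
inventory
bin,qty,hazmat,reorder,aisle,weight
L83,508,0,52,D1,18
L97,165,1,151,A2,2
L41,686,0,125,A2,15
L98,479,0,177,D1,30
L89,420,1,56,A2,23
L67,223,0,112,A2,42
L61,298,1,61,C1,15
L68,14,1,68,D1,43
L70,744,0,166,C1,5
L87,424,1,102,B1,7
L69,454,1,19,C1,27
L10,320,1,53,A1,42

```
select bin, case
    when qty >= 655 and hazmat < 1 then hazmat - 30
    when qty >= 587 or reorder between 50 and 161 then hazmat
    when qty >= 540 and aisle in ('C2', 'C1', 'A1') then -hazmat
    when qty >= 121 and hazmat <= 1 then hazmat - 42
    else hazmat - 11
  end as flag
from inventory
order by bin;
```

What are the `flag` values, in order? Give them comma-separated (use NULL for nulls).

bin=L10: qty >= 587 or reorder between 50 and 161 → 1
bin=L41: qty >= 655 and hazmat < 1 → -30
bin=L61: qty >= 587 or reorder between 50 and 161 → 1
bin=L67: qty >= 587 or reorder between 50 and 161 → 0
bin=L68: qty >= 587 or reorder between 50 and 161 → 1
bin=L69: qty >= 121 and hazmat <= 1 → -41
bin=L70: qty >= 655 and hazmat < 1 → -30
bin=L83: qty >= 587 or reorder between 50 and 161 → 0
bin=L87: qty >= 587 or reorder between 50 and 161 → 1
bin=L89: qty >= 587 or reorder between 50 and 161 → 1
bin=L97: qty >= 587 or reorder between 50 and 161 → 1
bin=L98: qty >= 121 and hazmat <= 1 → -42

1, -30, 1, 0, 1, -41, -30, 0, 1, 1, 1, -42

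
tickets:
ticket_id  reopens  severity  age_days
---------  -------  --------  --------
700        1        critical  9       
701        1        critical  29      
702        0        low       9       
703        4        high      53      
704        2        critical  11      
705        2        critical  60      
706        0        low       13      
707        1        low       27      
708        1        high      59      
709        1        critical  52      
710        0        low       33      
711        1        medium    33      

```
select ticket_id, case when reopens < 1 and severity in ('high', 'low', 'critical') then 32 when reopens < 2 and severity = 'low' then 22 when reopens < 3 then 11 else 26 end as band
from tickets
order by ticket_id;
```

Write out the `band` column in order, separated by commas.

ticket_id=700: reopens < 3 → 11
ticket_id=701: reopens < 3 → 11
ticket_id=702: reopens < 1 and severity in ('high', 'low', 'critical') → 32
ticket_id=703: ELSE → 26
ticket_id=704: reopens < 3 → 11
ticket_id=705: reopens < 3 → 11
ticket_id=706: reopens < 1 and severity in ('high', 'low', 'critical') → 32
ticket_id=707: reopens < 2 and severity = 'low' → 22
ticket_id=708: reopens < 3 → 11
ticket_id=709: reopens < 3 → 11
ticket_id=710: reopens < 1 and severity in ('high', 'low', 'critical') → 32
ticket_id=711: reopens < 3 → 11

11, 11, 32, 26, 11, 11, 32, 22, 11, 11, 32, 11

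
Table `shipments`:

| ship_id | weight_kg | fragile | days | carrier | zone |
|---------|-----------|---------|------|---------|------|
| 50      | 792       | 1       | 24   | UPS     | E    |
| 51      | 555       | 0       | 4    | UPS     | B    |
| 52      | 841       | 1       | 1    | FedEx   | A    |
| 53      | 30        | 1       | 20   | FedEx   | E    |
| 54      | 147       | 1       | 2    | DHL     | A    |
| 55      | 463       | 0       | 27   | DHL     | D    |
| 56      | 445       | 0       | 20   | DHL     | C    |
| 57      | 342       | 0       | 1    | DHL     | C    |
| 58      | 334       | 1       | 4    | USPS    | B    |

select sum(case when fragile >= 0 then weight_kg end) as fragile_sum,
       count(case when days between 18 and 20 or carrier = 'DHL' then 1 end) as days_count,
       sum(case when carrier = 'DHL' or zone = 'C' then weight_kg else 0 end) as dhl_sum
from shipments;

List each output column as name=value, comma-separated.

fragile_sum=3949, days_count=5, dhl_sum=1397

[fragile_sum: fragile >= 0]
ship_id=50: ✓ → 792
ship_id=51: ✓ → 555
ship_id=52: ✓ → 841
ship_id=53: ✓ → 30
ship_id=54: ✓ → 147
ship_id=55: ✓ → 463
ship_id=56: ✓ → 445
ship_id=57: ✓ → 342
ship_id=58: ✓ → 334
fragile_sum = 792 + 555 + 841 + 30 + 147 + 463 + 445 + 342 + 334 = 3949
—
[days_count: days between 18 and 20 or carrier = 'DHL']
ship_id=50: ✗
ship_id=51: ✗
ship_id=52: ✗
ship_id=53: ✓ → 1
ship_id=54: ✓ → 1
ship_id=55: ✓ → 1
ship_id=56: ✓ → 1
ship_id=57: ✓ → 1
ship_id=58: ✗
days_count = COUNT(1, 1, 1, 1, 1) = 5
—
[dhl_sum: carrier = 'DHL' or zone = 'C']
ship_id=50: ✗
ship_id=51: ✗
ship_id=52: ✗
ship_id=53: ✗
ship_id=54: ✓ → 147
ship_id=55: ✓ → 463
ship_id=56: ✓ → 445
ship_id=57: ✓ → 342
ship_id=58: ✗
dhl_sum = 147 + 463 + 445 + 342 = 1397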